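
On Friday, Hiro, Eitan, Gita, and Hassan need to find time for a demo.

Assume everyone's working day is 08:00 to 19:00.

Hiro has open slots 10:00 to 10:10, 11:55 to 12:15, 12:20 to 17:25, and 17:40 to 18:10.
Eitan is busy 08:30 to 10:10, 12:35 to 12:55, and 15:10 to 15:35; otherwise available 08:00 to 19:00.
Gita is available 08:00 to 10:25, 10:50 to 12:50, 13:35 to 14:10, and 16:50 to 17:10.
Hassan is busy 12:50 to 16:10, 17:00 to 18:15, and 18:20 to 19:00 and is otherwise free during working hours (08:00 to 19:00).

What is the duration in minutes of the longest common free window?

Eitan free within 08:00–19:00: 08:00–08:30, 10:10–12:35, 12:55–15:10, 15:35–19:00.
Hassan free within 08:00–19:00: 08:00–12:50, 16:10–17:00, 18:15–18:20.
Hiro ∩ Eitan: 11:55–12:15, 12:20–12:35, 12:55–15:10, 15:35–17:25, 17:40–18:10.
Hiro ∩ Eitan ∩ Gita: 11:55–12:15, 12:20–12:35, 13:35–14:10, 16:50–17:10.
Hiro ∩ Eitan ∩ Gita ∩ Hassan: 11:55–12:15, 12:20–12:35, 16:50–17:00.
Common window lengths: 20, 15, 10 min; longest is 20.

20 minutes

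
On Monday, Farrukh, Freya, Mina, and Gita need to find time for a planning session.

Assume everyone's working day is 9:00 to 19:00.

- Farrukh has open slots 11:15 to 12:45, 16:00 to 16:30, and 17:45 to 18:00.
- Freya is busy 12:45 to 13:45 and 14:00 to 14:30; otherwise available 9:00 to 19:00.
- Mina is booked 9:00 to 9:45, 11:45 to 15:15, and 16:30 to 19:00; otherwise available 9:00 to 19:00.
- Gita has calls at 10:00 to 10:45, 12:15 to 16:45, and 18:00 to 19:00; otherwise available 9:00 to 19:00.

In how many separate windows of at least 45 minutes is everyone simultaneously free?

Freya free within 09:00–19:00: 09:00–12:45, 13:45–14:00, 14:30–19:00.
Mina free within 09:00–19:00: 09:45–11:45, 15:15–16:30.
Gita free within 09:00–19:00: 09:00–10:00, 10:45–12:15, 16:45–18:00.
Farrukh ∩ Freya: 11:15–12:45, 16:00–16:30, 17:45–18:00.
Farrukh ∩ Freya ∩ Mina: 11:15–11:45, 16:00–16:30.
Farrukh ∩ Freya ∩ Mina ∩ Gita: 11:15–11:45.
Windows ≥ 45 min: (none).
That's 0 windows.

0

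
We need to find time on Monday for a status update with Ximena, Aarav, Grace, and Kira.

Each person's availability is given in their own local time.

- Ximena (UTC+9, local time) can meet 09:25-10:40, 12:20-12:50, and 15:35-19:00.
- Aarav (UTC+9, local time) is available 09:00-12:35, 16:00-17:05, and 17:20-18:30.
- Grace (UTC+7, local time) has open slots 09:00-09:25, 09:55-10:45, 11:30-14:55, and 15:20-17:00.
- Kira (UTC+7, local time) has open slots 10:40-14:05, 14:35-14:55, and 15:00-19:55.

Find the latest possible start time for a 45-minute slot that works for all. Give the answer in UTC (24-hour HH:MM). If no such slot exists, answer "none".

Ximena → UTC: 00:25–01:40, 03:20–03:50, 06:35–10:00.
Aarav → UTC: 00:00–03:35, 07:00–08:05, 08:20–09:30.
Grace → UTC: 02:00–02:25, 02:55–03:45, 04:30–07:55, 08:20–10:00.
Kira → UTC: 03:40–07:05, 07:35–07:55, 08:00–12:55.
Ximena ∩ Aarav: 00:25–01:40, 03:20–03:35, 07:00–08:05, 08:20–09:30.
Ximena ∩ Aarav ∩ Grace: 03:20–03:35, 07:00–07:55, 08:20–09:30.
Ximena ∩ Aarav ∩ Grace ∩ Kira: 07:00–07:05, 07:35–07:55, 08:20–09:30.
Windows ≥ 45 min: 08:20–09:30.
Latest start in the last window 08:20–09:30 is 09:30 − 45 min = 08:45.

08:45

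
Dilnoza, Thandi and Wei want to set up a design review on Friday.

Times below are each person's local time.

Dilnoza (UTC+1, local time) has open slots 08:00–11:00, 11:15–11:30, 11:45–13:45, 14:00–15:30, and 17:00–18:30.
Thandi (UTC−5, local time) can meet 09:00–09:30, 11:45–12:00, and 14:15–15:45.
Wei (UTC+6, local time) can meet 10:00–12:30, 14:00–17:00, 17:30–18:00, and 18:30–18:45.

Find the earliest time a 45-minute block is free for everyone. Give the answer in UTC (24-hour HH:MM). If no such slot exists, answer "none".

Dilnoza → UTC: 07:00–10:00, 10:15–10:30, 10:45–12:45, 13:00–14:30, 16:00–17:30.
Thandi → UTC: 14:00–14:30, 16:45–17:00, 19:15–20:45.
Wei → UTC: 04:00–06:30, 08:00–11:00, 11:30–12:00, 12:30–12:45.
Dilnoza ∩ Thandi: 14:00–14:30, 16:45–17:00.
Dilnoza ∩ Thandi ∩ Wei: (none).
Windows ≥ 45 min: (none).

none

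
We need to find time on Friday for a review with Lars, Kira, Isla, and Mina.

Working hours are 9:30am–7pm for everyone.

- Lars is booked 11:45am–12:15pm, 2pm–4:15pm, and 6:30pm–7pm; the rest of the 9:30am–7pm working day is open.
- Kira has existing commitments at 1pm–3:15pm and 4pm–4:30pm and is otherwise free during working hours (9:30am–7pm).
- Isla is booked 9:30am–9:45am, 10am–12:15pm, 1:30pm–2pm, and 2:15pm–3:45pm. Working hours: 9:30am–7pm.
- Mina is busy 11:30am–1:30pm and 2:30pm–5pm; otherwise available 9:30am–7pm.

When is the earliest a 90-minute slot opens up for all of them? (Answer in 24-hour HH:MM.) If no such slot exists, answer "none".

17:00

Lars free within 09:30–19:00: 09:30–11:45, 12:15–14:00, 16:15–18:30.
Kira free within 09:30–19:00: 09:30–13:00, 15:15–16:00, 16:30–19:00.
Isla free within 09:30–19:00: 09:45–10:00, 12:15–13:30, 14:00–14:15, 15:45–19:00.
Mina free within 09:30–19:00: 09:30–11:30, 13:30–14:30, 17:00–19:00.
Lars ∩ Kira: 09:30–11:45, 12:15–13:00, 16:30–18:30.
Lars ∩ Kira ∩ Isla: 09:45–10:00, 12:15–13:00, 16:30–18:30.
Lars ∩ Kira ∩ Isla ∩ Mina: 09:45–10:00, 17:00–18:30.
Windows ≥ 90 min: 17:00–18:30.
Earliest such window starts at 17:00.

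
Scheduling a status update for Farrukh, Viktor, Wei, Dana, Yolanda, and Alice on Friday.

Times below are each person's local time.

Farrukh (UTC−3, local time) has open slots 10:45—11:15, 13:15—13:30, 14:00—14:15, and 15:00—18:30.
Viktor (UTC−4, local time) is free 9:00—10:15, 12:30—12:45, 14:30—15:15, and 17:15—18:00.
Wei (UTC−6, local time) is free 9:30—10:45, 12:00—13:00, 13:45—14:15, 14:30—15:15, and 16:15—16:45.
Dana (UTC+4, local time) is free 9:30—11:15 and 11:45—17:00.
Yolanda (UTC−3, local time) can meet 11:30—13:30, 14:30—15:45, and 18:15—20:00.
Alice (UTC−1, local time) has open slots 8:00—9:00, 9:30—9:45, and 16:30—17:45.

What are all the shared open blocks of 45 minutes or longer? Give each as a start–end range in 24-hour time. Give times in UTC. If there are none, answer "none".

Farrukh → UTC: 13:45–14:15, 16:15–16:30, 17:00–17:15, 18:00–21:30.
Viktor → UTC: 13:00–14:15, 16:30–16:45, 18:30–19:15, 21:15–22:00.
Wei → UTC: 15:30–16:45, 18:00–19:00, 19:45–20:15, 20:30–21:15, 22:15–22:45.
Dana → UTC: 05:30–07:15, 07:45–13:00.
Yolanda → UTC: 14:30–16:30, 17:30–18:45, 21:15–23:00.
Alice → UTC: 09:00–10:00, 10:30–10:45, 17:30–18:45.
Farrukh ∩ Viktor: 13:45–14:15, 18:30–19:15, 21:15–21:30.
Farrukh ∩ Viktor ∩ Wei: 18:30–19:00.
Farrukh ∩ Viktor ∩ Wei ∩ Dana: (none).
Farrukh ∩ Viktor ∩ Wei ∩ Dana ∩ Yolanda: (none).
Farrukh ∩ Viktor ∩ Wei ∩ Dana ∩ Yolanda ∩ Alice: (none).
Windows ≥ 45 min: (none).

none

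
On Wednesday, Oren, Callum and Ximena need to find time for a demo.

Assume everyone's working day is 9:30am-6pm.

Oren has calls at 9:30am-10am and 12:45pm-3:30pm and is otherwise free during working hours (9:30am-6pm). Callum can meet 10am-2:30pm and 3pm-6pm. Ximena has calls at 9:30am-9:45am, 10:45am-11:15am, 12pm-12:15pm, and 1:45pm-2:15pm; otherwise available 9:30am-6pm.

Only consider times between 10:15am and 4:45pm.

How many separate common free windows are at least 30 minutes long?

4

Oren free within 09:30–18:00: 10:00–12:45, 15:30–18:00.
Ximena free within 09:30–18:00: 09:45–10:45, 11:15–12:00, 12:15–13:45, 14:15–18:00.
Oren ∩ Callum: 10:00–12:45, 15:30–18:00.
Oren ∩ Callum ∩ Ximena: 10:00–10:45, 11:15–12:00, 12:15–12:45, 15:30–18:00.
Restricted to 10:15–16:45: 10:15–10:45, 11:15–12:00, 12:15–12:45, 15:30–16:45.
Windows ≥ 30 min: 10:15–10:45, 11:15–12:00, 12:15–12:45, 15:30–16:45.
That's 4 windows.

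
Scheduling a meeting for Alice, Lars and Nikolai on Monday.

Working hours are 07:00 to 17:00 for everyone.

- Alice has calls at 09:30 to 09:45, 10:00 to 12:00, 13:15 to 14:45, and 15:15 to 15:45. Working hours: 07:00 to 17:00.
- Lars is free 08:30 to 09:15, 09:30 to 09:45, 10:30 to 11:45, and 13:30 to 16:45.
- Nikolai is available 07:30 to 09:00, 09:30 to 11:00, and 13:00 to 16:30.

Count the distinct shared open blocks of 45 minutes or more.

1

Alice free within 07:00–17:00: 07:00–09:30, 09:45–10:00, 12:00–13:15, 14:45–15:15, 15:45–17:00.
Alice ∩ Lars: 08:30–09:15, 14:45–15:15, 15:45–16:45.
Alice ∩ Lars ∩ Nikolai: 08:30–09:00, 14:45–15:15, 15:45–16:30.
Windows ≥ 45 min: 15:45–16:30.
That's 1 window.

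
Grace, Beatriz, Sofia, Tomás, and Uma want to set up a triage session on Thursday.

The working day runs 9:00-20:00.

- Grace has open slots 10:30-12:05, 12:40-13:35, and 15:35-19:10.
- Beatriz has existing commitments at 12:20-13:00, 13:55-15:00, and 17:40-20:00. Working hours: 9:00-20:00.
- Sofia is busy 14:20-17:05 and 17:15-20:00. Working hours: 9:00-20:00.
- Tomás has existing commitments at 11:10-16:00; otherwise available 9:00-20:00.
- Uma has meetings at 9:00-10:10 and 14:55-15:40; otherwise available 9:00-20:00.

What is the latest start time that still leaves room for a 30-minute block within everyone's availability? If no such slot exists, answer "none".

Beatriz free within 09:00–20:00: 09:00–12:20, 13:00–13:55, 15:00–17:40.
Sofia free within 09:00–20:00: 09:00–14:20, 17:05–17:15.
Tomás free within 09:00–20:00: 09:00–11:10, 16:00–20:00.
Uma free within 09:00–20:00: 10:10–14:55, 15:40–20:00.
Grace ∩ Beatriz: 10:30–12:05, 13:00–13:35, 15:35–17:40.
Grace ∩ Beatriz ∩ Sofia: 10:30–12:05, 13:00–13:35, 17:05–17:15.
Grace ∩ Beatriz ∩ Sofia ∩ Tomás: 10:30–11:10, 17:05–17:15.
Grace ∩ Beatriz ∩ Sofia ∩ Tomás ∩ Uma: 10:30–11:10, 17:05–17:15.
Windows ≥ 30 min: 10:30–11:10.
Latest start in the last window 10:30–11:10 is 11:10 − 30 min = 10:40.

10:40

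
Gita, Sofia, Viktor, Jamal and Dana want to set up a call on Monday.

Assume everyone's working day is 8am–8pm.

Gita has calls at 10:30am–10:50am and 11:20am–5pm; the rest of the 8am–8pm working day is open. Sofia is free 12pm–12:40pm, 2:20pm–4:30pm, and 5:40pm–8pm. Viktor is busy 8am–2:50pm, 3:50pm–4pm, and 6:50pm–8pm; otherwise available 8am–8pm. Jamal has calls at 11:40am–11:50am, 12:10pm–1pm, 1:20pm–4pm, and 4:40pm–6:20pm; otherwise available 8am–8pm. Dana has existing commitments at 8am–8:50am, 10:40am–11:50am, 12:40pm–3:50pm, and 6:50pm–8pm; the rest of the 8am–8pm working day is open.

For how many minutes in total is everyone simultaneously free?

30 minutes

Gita free within 08:00–20:00: 08:00–10:30, 10:50–11:20, 17:00–20:00.
Viktor free within 08:00–20:00: 14:50–15:50, 16:00–18:50.
Jamal free within 08:00–20:00: 08:00–11:40, 11:50–12:10, 13:00–13:20, 16:00–16:40, 18:20–20:00.
Dana free within 08:00–20:00: 08:50–10:40, 11:50–12:40, 15:50–18:50.
Gita ∩ Sofia: 17:40–20:00.
Gita ∩ Sofia ∩ Viktor: 17:40–18:50.
Gita ∩ Sofia ∩ Viktor ∩ Jamal: 18:20–18:50.
Gita ∩ Sofia ∩ Viktor ∩ Jamal ∩ Dana: 18:20–18:50.
Total common minutes: 30.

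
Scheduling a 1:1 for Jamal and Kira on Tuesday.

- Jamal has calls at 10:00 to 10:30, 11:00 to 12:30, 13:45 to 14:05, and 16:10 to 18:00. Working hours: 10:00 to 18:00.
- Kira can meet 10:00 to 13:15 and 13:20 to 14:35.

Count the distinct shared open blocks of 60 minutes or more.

Jamal free within 10:00–18:00: 10:30–11:00, 12:30–13:45, 14:05–16:10.
Jamal ∩ Kira: 10:30–11:00, 12:30–13:15, 13:20–13:45, 14:05–14:35.
Windows ≥ 60 min: (none).
That's 0 windows.

0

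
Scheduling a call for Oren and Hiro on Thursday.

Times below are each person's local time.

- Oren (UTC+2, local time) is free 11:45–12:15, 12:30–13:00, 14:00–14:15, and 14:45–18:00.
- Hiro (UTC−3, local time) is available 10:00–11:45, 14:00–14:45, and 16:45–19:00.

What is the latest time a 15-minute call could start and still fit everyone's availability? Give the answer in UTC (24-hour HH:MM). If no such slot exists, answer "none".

Oren → UTC: 09:45–10:15, 10:30–11:00, 12:00–12:15, 12:45–16:00.
Hiro → UTC: 13:00–14:45, 17:00–17:45, 19:45–22:00.
Oren ∩ Hiro: 13:00–14:45.
Windows ≥ 15 min: 13:00–14:45.
Latest start in the last window 13:00–14:45 is 14:45 − 15 min = 14:30.

14:30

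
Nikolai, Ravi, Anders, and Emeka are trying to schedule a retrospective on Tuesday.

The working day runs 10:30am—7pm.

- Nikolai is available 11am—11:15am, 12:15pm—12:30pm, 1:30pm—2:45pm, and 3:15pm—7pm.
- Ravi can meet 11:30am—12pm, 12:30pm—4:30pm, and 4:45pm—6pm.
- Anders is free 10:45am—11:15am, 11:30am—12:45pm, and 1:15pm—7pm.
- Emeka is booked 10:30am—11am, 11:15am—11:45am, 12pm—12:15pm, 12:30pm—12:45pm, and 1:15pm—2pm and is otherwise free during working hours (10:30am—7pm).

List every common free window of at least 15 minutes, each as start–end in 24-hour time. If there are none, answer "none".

Emeka free within 10:30–19:00: 11:00–11:15, 11:45–12:00, 12:15–12:30, 12:45–13:15, 14:00–19:00.
Nikolai ∩ Ravi: 13:30–14:45, 15:15–16:30, 16:45–18:00.
Nikolai ∩ Ravi ∩ Anders: 13:30–14:45, 15:15–16:30, 16:45–18:00.
Nikolai ∩ Ravi ∩ Anders ∩ Emeka: 14:00–14:45, 15:15–16:30, 16:45–18:00.
Windows ≥ 15 min: 14:00–14:45, 15:15–16:30, 16:45–18:00.

14:00–14:45, 15:15–16:30, 16:45–18:00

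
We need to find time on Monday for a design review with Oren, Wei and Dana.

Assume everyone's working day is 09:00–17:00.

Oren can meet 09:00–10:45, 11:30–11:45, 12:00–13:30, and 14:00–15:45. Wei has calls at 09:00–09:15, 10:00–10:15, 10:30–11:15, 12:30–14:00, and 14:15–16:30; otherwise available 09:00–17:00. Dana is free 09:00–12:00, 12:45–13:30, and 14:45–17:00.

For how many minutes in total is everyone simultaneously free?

75 minutes

Wei free within 09:00–17:00: 09:15–10:00, 10:15–10:30, 11:15–12:30, 14:00–14:15, 16:30–17:00.
Oren ∩ Wei: 09:15–10:00, 10:15–10:30, 11:30–11:45, 12:00–12:30, 14:00–14:15.
Oren ∩ Wei ∩ Dana: 09:15–10:00, 10:15–10:30, 11:30–11:45.
Total common minutes: 45 + 15 + 15 = 75.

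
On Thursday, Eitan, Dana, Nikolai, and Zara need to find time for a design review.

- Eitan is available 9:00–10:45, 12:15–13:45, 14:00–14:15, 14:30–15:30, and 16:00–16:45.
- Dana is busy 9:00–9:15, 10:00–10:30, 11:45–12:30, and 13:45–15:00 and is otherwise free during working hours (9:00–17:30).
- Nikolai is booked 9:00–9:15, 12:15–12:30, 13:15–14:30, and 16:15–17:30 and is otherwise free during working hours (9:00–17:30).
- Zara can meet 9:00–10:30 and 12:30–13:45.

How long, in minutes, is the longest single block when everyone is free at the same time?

45 minutes

Dana free within 09:00–17:30: 09:15–10:00, 10:30–11:45, 12:30–13:45, 15:00–17:30.
Nikolai free within 09:00–17:30: 09:15–12:15, 12:30–13:15, 14:30–16:15.
Eitan ∩ Dana: 09:15–10:00, 10:30–10:45, 12:30–13:45, 15:00–15:30, 16:00–16:45.
Eitan ∩ Dana ∩ Nikolai: 09:15–10:00, 10:30–10:45, 12:30–13:15, 15:00–15:30, 16:00–16:15.
Eitan ∩ Dana ∩ Nikolai ∩ Zara: 09:15–10:00, 12:30–13:15.
Common window lengths: 45, 45 min; longest is 45.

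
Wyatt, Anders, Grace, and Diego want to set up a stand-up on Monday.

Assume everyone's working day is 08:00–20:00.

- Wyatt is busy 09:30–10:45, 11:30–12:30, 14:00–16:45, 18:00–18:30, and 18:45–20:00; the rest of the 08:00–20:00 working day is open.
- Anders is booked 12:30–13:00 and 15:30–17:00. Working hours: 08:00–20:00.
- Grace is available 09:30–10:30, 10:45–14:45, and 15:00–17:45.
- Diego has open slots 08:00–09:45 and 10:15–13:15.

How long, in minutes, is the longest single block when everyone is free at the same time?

45 minutes

Wyatt free within 08:00–20:00: 08:00–09:30, 10:45–11:30, 12:30–14:00, 16:45–18:00, 18:30–18:45.
Anders free within 08:00–20:00: 08:00–12:30, 13:00–15:30, 17:00–20:00.
Wyatt ∩ Anders: 08:00–09:30, 10:45–11:30, 13:00–14:00, 17:00–18:00, 18:30–18:45.
Wyatt ∩ Anders ∩ Grace: 10:45–11:30, 13:00–14:00, 17:00–17:45.
Wyatt ∩ Anders ∩ Grace ∩ Diego: 10:45–11:30, 13:00–13:15.
Common window lengths: 45, 15 min; longest is 45.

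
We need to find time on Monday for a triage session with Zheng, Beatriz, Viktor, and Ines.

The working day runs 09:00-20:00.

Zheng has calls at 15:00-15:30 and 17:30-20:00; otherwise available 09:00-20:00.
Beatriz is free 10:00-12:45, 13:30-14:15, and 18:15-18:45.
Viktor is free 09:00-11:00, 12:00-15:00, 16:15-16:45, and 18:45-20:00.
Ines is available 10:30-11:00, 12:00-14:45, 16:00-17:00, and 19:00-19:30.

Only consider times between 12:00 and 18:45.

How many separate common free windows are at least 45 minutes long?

Zheng free within 09:00–20:00: 09:00–15:00, 15:30–17:30.
Zheng ∩ Beatriz: 10:00–12:45, 13:30–14:15.
Zheng ∩ Beatriz ∩ Viktor: 10:00–11:00, 12:00–12:45, 13:30–14:15.
Zheng ∩ Beatriz ∩ Viktor ∩ Ines: 10:30–11:00, 12:00–12:45, 13:30–14:15.
Restricted to 12:00–18:45: 12:00–12:45, 13:30–14:15.
Windows ≥ 45 min: 12:00–12:45, 13:30–14:15.
That's 2 windows.

2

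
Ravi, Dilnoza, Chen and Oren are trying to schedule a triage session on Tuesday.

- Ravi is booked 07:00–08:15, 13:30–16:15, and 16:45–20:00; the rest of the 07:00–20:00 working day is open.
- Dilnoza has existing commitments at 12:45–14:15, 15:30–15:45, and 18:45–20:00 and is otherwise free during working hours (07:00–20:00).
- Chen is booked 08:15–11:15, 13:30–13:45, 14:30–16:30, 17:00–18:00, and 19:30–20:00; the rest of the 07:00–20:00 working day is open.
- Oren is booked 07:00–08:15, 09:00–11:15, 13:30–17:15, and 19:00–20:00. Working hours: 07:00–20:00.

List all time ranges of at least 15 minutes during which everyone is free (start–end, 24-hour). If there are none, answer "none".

11:15–12:45

Ravi free within 07:00–20:00: 08:15–13:30, 16:15–16:45.
Dilnoza free within 07:00–20:00: 07:00–12:45, 14:15–15:30, 15:45–18:45.
Chen free within 07:00–20:00: 07:00–08:15, 11:15–13:30, 13:45–14:30, 16:30–17:00, 18:00–19:30.
Oren free within 07:00–20:00: 08:15–09:00, 11:15–13:30, 17:15–19:00.
Ravi ∩ Dilnoza: 08:15–12:45, 16:15–16:45.
Ravi ∩ Dilnoza ∩ Chen: 11:15–12:45, 16:30–16:45.
Ravi ∩ Dilnoza ∩ Chen ∩ Oren: 11:15–12:45.
Windows ≥ 15 min: 11:15–12:45.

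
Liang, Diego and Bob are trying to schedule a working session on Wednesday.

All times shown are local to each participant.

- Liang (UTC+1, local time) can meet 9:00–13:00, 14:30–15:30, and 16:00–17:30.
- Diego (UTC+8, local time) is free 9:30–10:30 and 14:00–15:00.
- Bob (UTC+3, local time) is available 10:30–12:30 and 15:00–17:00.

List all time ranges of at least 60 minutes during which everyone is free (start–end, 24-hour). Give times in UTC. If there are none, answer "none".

Liang → UTC: 08:00–12:00, 13:30–14:30, 15:00–16:30.
Diego → UTC: 01:30–02:30, 06:00–07:00.
Bob → UTC: 07:30–09:30, 12:00–14:00.
Liang ∩ Diego: (none).
Liang ∩ Diego ∩ Bob: (none).
Windows ≥ 60 min: (none).

none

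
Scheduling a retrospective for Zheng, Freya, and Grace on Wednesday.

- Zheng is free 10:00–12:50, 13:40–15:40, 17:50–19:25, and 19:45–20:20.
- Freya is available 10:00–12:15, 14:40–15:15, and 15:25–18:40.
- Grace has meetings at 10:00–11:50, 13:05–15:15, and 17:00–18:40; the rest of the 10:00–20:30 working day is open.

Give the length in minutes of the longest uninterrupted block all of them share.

Grace free within 10:00–20:30: 11:50–13:05, 15:15–17:00, 18:40–20:30.
Zheng ∩ Freya: 10:00–12:15, 14:40–15:15, 15:25–15:40, 17:50–18:40.
Zheng ∩ Freya ∩ Grace: 11:50–12:15, 15:25–15:40.
Common window lengths: 25, 15 min; longest is 25.

25 minutes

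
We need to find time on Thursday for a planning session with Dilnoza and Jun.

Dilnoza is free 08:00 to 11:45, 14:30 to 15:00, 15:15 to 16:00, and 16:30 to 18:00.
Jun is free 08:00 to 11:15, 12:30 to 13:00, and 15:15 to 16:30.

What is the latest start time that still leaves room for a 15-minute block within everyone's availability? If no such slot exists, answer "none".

Dilnoza ∩ Jun: 08:00–11:15, 15:15–16:00.
Windows ≥ 15 min: 08:00–11:15, 15:15–16:00.
Latest start in the last window 15:15–16:00 is 16:00 − 15 min = 15:45.

15:45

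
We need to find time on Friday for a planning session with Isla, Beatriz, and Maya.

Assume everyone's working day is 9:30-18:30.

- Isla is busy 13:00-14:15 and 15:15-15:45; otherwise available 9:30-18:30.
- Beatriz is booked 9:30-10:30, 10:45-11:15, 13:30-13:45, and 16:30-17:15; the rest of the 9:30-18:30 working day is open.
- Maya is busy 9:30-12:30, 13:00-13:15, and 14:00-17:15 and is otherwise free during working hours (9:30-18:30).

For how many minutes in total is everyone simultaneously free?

Isla free within 09:30–18:30: 09:30–13:00, 14:15–15:15, 15:45–18:30.
Beatriz free within 09:30–18:30: 10:30–10:45, 11:15–13:30, 13:45–16:30, 17:15–18:30.
Maya free within 09:30–18:30: 12:30–13:00, 13:15–14:00, 17:15–18:30.
Isla ∩ Beatriz: 10:30–10:45, 11:15–13:00, 14:15–15:15, 15:45–16:30, 17:15–18:30.
Isla ∩ Beatriz ∩ Maya: 12:30–13:00, 17:15–18:30.
Total common minutes: 30 + 75 = 105.

105 minutes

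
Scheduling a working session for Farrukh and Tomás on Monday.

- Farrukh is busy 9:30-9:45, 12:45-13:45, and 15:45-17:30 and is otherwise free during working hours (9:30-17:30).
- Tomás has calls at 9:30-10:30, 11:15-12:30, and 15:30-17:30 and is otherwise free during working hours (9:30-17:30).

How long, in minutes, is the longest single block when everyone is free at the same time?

Farrukh free within 09:30–17:30: 09:45–12:45, 13:45–15:45.
Tomás free within 09:30–17:30: 10:30–11:15, 12:30–15:30.
Farrukh ∩ Tomás: 10:30–11:15, 12:30–12:45, 13:45–15:30.
Common window lengths: 45, 15, 105 min; longest is 105.

105 minutes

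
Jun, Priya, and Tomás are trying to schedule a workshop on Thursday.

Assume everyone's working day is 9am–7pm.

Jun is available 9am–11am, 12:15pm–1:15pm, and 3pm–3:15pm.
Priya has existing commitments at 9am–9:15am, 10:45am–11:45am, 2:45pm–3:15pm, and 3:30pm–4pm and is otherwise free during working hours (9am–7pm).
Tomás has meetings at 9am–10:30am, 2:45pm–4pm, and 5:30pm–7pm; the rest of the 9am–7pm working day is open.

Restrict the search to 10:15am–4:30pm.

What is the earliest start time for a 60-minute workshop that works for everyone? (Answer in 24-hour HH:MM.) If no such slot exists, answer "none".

Priya free within 09:00–19:00: 09:15–10:45, 11:45–14:45, 15:15–15:30, 16:00–19:00.
Tomás free within 09:00–19:00: 10:30–14:45, 16:00–17:30.
Jun ∩ Priya: 09:15–10:45, 12:15–13:15.
Jun ∩ Priya ∩ Tomás: 10:30–10:45, 12:15–13:15.
Restricted to 10:15–16:30: 10:30–10:45, 12:15–13:15.
Windows ≥ 60 min: 12:15–13:15.
Earliest such window starts at 12:15.

12:15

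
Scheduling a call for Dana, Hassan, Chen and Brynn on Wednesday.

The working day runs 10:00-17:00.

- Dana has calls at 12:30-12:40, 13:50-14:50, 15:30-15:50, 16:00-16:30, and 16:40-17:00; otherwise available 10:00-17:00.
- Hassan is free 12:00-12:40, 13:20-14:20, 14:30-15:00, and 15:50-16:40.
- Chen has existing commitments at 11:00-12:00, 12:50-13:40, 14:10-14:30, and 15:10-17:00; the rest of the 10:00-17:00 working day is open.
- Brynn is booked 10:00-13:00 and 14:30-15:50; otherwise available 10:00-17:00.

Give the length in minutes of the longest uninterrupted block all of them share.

10 minutes

Dana free within 10:00–17:00: 10:00–12:30, 12:40–13:50, 14:50–15:30, 15:50–16:00, 16:30–16:40.
Chen free within 10:00–17:00: 10:00–11:00, 12:00–12:50, 13:40–14:10, 14:30–15:10.
Brynn free within 10:00–17:00: 13:00–14:30, 15:50–17:00.
Dana ∩ Hassan: 12:00–12:30, 13:20–13:50, 14:50–15:00, 15:50–16:00, 16:30–16:40.
Dana ∩ Hassan ∩ Chen: 12:00–12:30, 13:40–13:50, 14:50–15:00.
Dana ∩ Hassan ∩ Chen ∩ Brynn: 13:40–13:50.
Single common window of 10 minutes.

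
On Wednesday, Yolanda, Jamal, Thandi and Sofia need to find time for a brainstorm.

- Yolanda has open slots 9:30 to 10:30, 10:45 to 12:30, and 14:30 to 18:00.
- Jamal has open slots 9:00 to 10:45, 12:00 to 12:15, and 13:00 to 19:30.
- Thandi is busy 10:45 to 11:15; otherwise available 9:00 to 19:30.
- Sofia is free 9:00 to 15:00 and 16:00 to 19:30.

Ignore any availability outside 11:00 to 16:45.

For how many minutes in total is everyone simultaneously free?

Thandi free within 09:00–19:30: 09:00–10:45, 11:15–19:30.
Yolanda ∩ Jamal: 09:30–10:30, 12:00–12:15, 14:30–18:00.
Yolanda ∩ Jamal ∩ Thandi: 09:30–10:30, 12:00–12:15, 14:30–18:00.
Yolanda ∩ Jamal ∩ Thandi ∩ Sofia: 09:30–10:30, 12:00–12:15, 14:30–15:00, 16:00–18:00.
Restricted to 11:00–16:45: 12:00–12:15, 14:30–15:00, 16:00–16:45.
Total common minutes: 15 + 30 + 45 = 90.

90 minutes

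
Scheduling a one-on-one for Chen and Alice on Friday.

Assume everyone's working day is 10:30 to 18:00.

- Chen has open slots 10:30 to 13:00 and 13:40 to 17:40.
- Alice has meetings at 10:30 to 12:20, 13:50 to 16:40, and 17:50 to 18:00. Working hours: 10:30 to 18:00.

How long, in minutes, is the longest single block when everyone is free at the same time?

Alice free within 10:30–18:00: 12:20–13:50, 16:40–17:50.
Chen ∩ Alice: 12:20–13:00, 13:40–13:50, 16:40–17:40.
Common window lengths: 40, 10, 60 min; longest is 60.

60 minutes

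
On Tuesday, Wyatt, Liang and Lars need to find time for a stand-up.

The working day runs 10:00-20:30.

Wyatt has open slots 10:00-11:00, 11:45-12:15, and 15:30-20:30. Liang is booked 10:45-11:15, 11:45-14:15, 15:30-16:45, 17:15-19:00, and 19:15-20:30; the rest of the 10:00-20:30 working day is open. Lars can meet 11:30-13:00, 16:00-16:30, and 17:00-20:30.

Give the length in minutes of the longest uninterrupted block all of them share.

15 minutes

Liang free within 10:00–20:30: 10:00–10:45, 11:15–11:45, 14:15–15:30, 16:45–17:15, 19:00–19:15.
Wyatt ∩ Liang: 10:00–10:45, 16:45–17:15, 19:00–19:15.
Wyatt ∩ Liang ∩ Lars: 17:00–17:15, 19:00–19:15.
Common window lengths: 15, 15 min; longest is 15.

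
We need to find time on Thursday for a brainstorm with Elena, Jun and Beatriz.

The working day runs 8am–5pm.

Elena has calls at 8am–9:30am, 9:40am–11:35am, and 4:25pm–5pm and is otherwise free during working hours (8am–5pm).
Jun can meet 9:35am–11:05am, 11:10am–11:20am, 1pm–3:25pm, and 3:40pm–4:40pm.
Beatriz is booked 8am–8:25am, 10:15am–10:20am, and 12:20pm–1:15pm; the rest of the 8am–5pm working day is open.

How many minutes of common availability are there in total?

180 minutes

Elena free within 08:00–17:00: 09:30–09:40, 11:35–16:25.
Beatriz free within 08:00–17:00: 08:25–10:15, 10:20–12:20, 13:15–17:00.
Elena ∩ Jun: 09:35–09:40, 13:00–15:25, 15:40–16:25.
Elena ∩ Jun ∩ Beatriz: 09:35–09:40, 13:15–15:25, 15:40–16:25.
Total common minutes: 5 + 130 + 45 = 180.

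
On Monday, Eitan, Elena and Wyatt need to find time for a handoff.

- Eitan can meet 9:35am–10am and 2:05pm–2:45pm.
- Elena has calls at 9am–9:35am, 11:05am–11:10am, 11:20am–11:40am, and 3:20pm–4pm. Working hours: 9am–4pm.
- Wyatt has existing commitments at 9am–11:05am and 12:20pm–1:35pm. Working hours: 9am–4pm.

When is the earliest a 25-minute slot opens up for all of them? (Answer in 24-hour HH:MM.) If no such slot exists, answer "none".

14:05

Elena free within 09:00–16:00: 09:35–11:05, 11:10–11:20, 11:40–15:20.
Wyatt free within 09:00–16:00: 11:05–12:20, 13:35–16:00.
Eitan ∩ Elena: 09:35–10:00, 14:05–14:45.
Eitan ∩ Elena ∩ Wyatt: 14:05–14:45.
Windows ≥ 25 min: 14:05–14:45.
Earliest such window starts at 14:05.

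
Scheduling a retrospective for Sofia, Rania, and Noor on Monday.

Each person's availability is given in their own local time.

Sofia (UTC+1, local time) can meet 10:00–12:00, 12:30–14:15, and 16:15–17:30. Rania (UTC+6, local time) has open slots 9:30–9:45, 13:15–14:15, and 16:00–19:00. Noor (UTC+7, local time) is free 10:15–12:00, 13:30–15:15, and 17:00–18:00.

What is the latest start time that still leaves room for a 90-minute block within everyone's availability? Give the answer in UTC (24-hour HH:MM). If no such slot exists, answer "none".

Sofia → UTC: 09:00–11:00, 11:30–13:15, 15:15–16:30.
Rania → UTC: 03:30–03:45, 07:15–08:15, 10:00–13:00.
Noor → UTC: 03:15–05:00, 06:30–08:15, 10:00–11:00.
Sofia ∩ Rania: 10:00–11:00, 11:30–13:00.
Sofia ∩ Rania ∩ Noor: 10:00–11:00.
Windows ≥ 90 min: (none).

none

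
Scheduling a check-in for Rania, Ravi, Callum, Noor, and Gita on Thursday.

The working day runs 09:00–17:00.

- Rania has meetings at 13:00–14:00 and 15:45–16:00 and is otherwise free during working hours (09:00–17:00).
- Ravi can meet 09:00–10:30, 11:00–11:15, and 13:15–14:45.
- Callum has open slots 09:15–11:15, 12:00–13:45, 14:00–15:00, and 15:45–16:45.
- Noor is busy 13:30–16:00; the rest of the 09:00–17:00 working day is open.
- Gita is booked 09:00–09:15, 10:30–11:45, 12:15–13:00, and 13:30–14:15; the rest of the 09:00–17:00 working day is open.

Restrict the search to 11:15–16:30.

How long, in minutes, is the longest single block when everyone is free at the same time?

0 minutes

Rania free within 09:00–17:00: 09:00–13:00, 14:00–15:45, 16:00–17:00.
Noor free within 09:00–17:00: 09:00–13:30, 16:00–17:00.
Gita free within 09:00–17:00: 09:15–10:30, 11:45–12:15, 13:00–13:30, 14:15–17:00.
Rania ∩ Ravi: 09:00–10:30, 11:00–11:15, 14:00–14:45.
Rania ∩ Ravi ∩ Callum: 09:15–10:30, 11:00–11:15, 14:00–14:45.
Rania ∩ Ravi ∩ Callum ∩ Noor: 09:15–10:30, 11:00–11:15.
Rania ∩ Ravi ∩ Callum ∩ Noor ∩ Gita: 09:15–10:30.
Restricted to 11:15–16:30: (none).
No common window.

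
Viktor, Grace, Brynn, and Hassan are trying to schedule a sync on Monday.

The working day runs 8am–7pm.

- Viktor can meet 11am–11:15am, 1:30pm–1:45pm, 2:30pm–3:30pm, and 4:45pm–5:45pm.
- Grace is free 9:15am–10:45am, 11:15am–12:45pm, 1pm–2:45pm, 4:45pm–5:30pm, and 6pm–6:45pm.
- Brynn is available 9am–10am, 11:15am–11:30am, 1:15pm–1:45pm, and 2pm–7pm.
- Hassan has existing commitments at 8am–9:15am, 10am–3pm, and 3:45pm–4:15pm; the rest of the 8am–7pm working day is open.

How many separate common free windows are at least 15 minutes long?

Hassan free within 08:00–19:00: 09:15–10:00, 15:00–15:45, 16:15–19:00.
Viktor ∩ Grace: 13:30–13:45, 14:30–14:45, 16:45–17:30.
Viktor ∩ Grace ∩ Brynn: 13:30–13:45, 14:30–14:45, 16:45–17:30.
Viktor ∩ Grace ∩ Brynn ∩ Hassan: 16:45–17:30.
Windows ≥ 15 min: 16:45–17:30.
That's 1 window.

1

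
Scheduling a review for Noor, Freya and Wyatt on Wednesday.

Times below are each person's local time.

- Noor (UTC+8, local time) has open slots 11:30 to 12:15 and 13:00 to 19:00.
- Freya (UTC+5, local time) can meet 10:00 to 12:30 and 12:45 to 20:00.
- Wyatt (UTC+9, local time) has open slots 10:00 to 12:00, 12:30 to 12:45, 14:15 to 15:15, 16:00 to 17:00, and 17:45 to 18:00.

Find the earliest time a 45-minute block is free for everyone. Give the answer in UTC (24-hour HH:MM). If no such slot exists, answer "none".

Noor → UTC: 03:30–04:15, 05:00–11:00.
Freya → UTC: 05:00–07:30, 07:45–15:00.
Wyatt → UTC: 01:00–03:00, 03:30–03:45, 05:15–06:15, 07:00–08:00, 08:45–09:00.
Noor ∩ Freya: 05:00–07:30, 07:45–11:00.
Noor ∩ Freya ∩ Wyatt: 05:15–06:15, 07:00–07:30, 07:45–08:00, 08:45–09:00.
Windows ≥ 45 min: 05:15–06:15.
Earliest such window starts at 05:15.

05:15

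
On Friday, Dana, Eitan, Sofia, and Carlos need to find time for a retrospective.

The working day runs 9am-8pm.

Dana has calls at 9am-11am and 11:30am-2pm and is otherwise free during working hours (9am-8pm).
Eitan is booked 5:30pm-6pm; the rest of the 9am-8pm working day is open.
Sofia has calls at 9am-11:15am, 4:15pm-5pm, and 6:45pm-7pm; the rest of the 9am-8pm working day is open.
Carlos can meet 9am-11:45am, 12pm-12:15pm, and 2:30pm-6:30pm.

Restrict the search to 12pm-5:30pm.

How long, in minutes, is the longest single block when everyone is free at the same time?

105 minutes

Dana free within 09:00–20:00: 11:00–11:30, 14:00–20:00.
Eitan free within 09:00–20:00: 09:00–17:30, 18:00–20:00.
Sofia free within 09:00–20:00: 11:15–16:15, 17:00–18:45, 19:00–20:00.
Dana ∩ Eitan: 11:00–11:30, 14:00–17:30, 18:00–20:00.
Dana ∩ Eitan ∩ Sofia: 11:15–11:30, 14:00–16:15, 17:00–17:30, 18:00–18:45, 19:00–20:00.
Dana ∩ Eitan ∩ Sofia ∩ Carlos: 11:15–11:30, 14:30–16:15, 17:00–17:30, 18:00–18:30.
Restricted to 12:00–17:30: 14:30–16:15, 17:00–17:30.
Common window lengths: 105, 30 min; longest is 105.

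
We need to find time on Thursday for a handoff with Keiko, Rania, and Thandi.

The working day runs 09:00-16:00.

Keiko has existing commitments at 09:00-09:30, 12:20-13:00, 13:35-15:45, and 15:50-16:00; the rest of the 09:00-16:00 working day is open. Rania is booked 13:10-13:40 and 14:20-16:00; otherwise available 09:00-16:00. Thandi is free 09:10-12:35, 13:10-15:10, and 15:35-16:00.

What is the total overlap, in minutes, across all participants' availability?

Keiko free within 09:00–16:00: 09:30–12:20, 13:00–13:35, 15:45–15:50.
Rania free within 09:00–16:00: 09:00–13:10, 13:40–14:20.
Keiko ∩ Rania: 09:30–12:20, 13:00–13:10.
Keiko ∩ Rania ∩ Thandi: 09:30–12:20.
Total common minutes: 170.

170 minutes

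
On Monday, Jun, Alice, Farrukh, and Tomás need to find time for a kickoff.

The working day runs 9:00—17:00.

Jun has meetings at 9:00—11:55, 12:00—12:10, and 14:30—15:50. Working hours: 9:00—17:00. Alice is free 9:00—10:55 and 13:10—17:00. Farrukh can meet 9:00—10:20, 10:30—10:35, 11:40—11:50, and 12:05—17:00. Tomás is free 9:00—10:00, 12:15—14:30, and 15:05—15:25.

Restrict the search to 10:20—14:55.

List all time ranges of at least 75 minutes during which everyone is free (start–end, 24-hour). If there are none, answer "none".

13:10–14:30

Jun free within 09:00–17:00: 11:55–12:00, 12:10–14:30, 15:50–17:00.
Jun ∩ Alice: 13:10–14:30, 15:50–17:00.
Jun ∩ Alice ∩ Farrukh: 13:10–14:30, 15:50–17:00.
Jun ∩ Alice ∩ Farrukh ∩ Tomás: 13:10–14:30.
Restricted to 10:20–14:55: 13:10–14:30.
Windows ≥ 75 min: 13:10–14:30.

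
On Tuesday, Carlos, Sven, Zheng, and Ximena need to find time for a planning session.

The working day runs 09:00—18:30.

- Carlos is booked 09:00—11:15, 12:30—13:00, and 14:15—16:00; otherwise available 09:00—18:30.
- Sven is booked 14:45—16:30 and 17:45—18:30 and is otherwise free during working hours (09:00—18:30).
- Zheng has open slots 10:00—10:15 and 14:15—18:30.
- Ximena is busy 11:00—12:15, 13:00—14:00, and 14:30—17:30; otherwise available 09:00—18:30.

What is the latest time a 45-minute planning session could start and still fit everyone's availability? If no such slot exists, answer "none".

Carlos free within 09:00–18:30: 11:15–12:30, 13:00–14:15, 16:00–18:30.
Sven free within 09:00–18:30: 09:00–14:45, 16:30–17:45.
Ximena free within 09:00–18:30: 09:00–11:00, 12:15–13:00, 14:00–14:30, 17:30–18:30.
Carlos ∩ Sven: 11:15–12:30, 13:00–14:15, 16:30–17:45.
Carlos ∩ Sven ∩ Zheng: 16:30–17:45.
Carlos ∩ Sven ∩ Zheng ∩ Ximena: 17:30–17:45.
Windows ≥ 45 min: (none).

none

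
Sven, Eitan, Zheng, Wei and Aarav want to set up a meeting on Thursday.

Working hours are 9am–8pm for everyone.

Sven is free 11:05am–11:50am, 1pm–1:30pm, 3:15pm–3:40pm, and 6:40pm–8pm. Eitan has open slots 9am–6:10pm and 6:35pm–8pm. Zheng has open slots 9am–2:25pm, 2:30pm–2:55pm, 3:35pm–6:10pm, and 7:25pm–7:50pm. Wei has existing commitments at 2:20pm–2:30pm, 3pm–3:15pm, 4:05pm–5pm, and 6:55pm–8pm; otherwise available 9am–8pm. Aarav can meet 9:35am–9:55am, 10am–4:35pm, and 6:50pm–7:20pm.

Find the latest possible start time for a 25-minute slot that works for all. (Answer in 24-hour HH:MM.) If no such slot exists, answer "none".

13:05

Wei free within 09:00–20:00: 09:00–14:20, 14:30–15:00, 15:15–16:05, 17:00–18:55.
Sven ∩ Eitan: 11:05–11:50, 13:00–13:30, 15:15–15:40, 18:40–20:00.
Sven ∩ Eitan ∩ Zheng: 11:05–11:50, 13:00–13:30, 15:35–15:40, 19:25–19:50.
Sven ∩ Eitan ∩ Zheng ∩ Wei: 11:05–11:50, 13:00–13:30, 15:35–15:40.
Sven ∩ Eitan ∩ Zheng ∩ Wei ∩ Aarav: 11:05–11:50, 13:00–13:30, 15:35–15:40.
Windows ≥ 25 min: 11:05–11:50, 13:00–13:30.
Latest start in the last window 13:00–13:30 is 13:30 − 25 min = 13:05.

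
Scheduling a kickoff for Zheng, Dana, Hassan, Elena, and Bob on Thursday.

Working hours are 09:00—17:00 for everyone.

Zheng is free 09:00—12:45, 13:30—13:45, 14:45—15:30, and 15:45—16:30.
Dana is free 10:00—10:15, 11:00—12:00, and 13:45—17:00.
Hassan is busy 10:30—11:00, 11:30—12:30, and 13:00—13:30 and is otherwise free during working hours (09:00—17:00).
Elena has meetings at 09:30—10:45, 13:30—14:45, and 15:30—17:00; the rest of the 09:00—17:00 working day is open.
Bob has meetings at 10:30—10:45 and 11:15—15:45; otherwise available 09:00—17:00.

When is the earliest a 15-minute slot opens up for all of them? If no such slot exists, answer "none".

Hassan free within 09:00–17:00: 09:00–10:30, 11:00–11:30, 12:30–13:00, 13:30–17:00.
Elena free within 09:00–17:00: 09:00–09:30, 10:45–13:30, 14:45–15:30.
Bob free within 09:00–17:00: 09:00–10:30, 10:45–11:15, 15:45–17:00.
Zheng ∩ Dana: 10:00–10:15, 11:00–12:00, 14:45–15:30, 15:45–16:30.
Zheng ∩ Dana ∩ Hassan: 10:00–10:15, 11:00–11:30, 14:45–15:30, 15:45–16:30.
Zheng ∩ Dana ∩ Hassan ∩ Elena: 11:00–11:30, 14:45–15:30.
Zheng ∩ Dana ∩ Hassan ∩ Elena ∩ Bob: 11:00–11:15.
Windows ≥ 15 min: 11:00–11:15.
Earliest such window starts at 11:00.

11:00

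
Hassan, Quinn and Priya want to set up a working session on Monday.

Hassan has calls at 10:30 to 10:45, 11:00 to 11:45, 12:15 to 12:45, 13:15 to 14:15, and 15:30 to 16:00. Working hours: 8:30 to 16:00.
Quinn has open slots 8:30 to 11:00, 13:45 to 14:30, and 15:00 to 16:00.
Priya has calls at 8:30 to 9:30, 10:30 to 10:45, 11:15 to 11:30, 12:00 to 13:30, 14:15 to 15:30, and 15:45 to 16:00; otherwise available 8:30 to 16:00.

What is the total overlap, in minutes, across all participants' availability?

Hassan free within 08:30–16:00: 08:30–10:30, 10:45–11:00, 11:45–12:15, 12:45–13:15, 14:15–15:30.
Priya free within 08:30–16:00: 09:30–10:30, 10:45–11:15, 11:30–12:00, 13:30–14:15, 15:30–15:45.
Hassan ∩ Quinn: 08:30–10:30, 10:45–11:00, 14:15–14:30, 15:00–15:30.
Hassan ∩ Quinn ∩ Priya: 09:30–10:30, 10:45–11:00.
Total common minutes: 60 + 15 = 75.

75 minutes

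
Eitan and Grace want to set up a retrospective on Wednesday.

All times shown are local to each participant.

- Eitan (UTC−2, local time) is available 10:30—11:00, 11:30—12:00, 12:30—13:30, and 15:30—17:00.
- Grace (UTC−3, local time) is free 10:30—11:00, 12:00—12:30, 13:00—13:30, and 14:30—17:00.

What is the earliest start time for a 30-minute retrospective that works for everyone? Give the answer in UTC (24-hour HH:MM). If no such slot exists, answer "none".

Eitan → UTC: 12:30–13:00, 13:30–14:00, 14:30–15:30, 17:30–19:00.
Grace → UTC: 13:30–14:00, 15:00–15:30, 16:00–16:30, 17:30–20:00.
Eitan ∩ Grace: 13:30–14:00, 15:00–15:30, 17:30–19:00.
Windows ≥ 30 min: 13:30–14:00, 15:00–15:30, 17:30–19:00.
Earliest such window starts at 13:30.

13:30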